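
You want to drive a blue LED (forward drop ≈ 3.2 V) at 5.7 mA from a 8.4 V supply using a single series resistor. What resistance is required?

The resistor drops V_S − V_D = 8.4 − 3.2 = 5.2 V at 5.7 mA.
R = 5.2 V / 5.7 mA = 0.912 kΩ.

R ≈ 0.91 kΩ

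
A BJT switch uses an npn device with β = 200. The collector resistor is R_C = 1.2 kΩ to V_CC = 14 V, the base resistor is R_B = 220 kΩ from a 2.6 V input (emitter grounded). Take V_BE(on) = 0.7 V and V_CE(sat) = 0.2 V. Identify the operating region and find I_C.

active; I_C ≈ 1.7 mA

Assume active. Base-emitter loop: I_B = (V_BB − V_BE)/R_B = (2.6 − 0.7)/220 = 0.00864 mA.
I_C = β·I_B = 200×0.00864 = 1.73 mA.
V_CE = V_CC − I_C·R_C = 14 − 1.73×1.2 = 11.9 V > V_CE(sat), so the active-region assumption holds.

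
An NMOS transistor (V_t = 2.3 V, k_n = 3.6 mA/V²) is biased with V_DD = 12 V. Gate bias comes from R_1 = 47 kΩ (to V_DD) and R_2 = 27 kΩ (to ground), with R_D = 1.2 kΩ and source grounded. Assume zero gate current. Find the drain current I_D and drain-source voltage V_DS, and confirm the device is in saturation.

V_G = V_DD·R_2/(R_1+R_2) = 12×27/74 = 4.38 V. With the source grounded, V_GS = V_G = 4.38 V.
Assume saturation: I_D = (k_n/2)(V_GS − V_t)² = (3.6/2)×(4.38 − 2.3)² = 1.8×2.08² = 7.78 mA.
V_DS = V_DD − I_D·R_D = 12 − 7.78×1.2 = 2.67 V.
Saturation requires V_DS ≥ V_GS − V_t = 2.08 V; 2.67 ≥ 2.08 ✓.

I_D ≈ 7.8 mA, V_DS ≈ 2.7 V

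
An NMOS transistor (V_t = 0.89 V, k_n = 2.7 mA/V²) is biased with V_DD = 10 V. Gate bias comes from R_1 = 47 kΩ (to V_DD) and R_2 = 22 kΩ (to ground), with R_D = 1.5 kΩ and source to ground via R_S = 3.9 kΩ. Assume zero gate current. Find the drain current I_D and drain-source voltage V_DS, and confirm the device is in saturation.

I_D ≈ 0.44 mA, V_DS ≈ 7.6 V

V_G = V_DD·R_2/(R_1+R_2) = 10×22/69 = 3.19 V.
Assume saturation: I_D = (k_n/2)(V_GS − V_t)² with V_GS = V_G − I_D·R_S = 3.19 − 3.9·I_D.
Substituting gives 20.5·I_D² − 25.2·I_D + 7.13 = 0, with roots I_D = 0.443 or 0.785 mA.
The root I_D = 0.785 mA gives V_GS = 0.128 V ≤ V_t, so take I_D = 0.443 mA.
Then V_GS = 1.46 V and V_DS = V_DD − I_D(R_D+R_S) = 10 − 0.443×5.4 = 7.61 V.
Saturation requires V_DS ≥ V_GS − V_t = 0.573 V; 7.61 ≥ 0.573 ✓.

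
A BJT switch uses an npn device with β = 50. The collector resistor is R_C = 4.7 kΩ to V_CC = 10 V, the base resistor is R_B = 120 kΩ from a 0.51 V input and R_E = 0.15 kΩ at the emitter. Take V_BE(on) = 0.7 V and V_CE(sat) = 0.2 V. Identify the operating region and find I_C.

V_BB = 0.51 V ≤ V_BE(on) = 0.7 V, so the base-emitter junction is not forward biased.
The transistor is in cutoff: I_B = I_C = 0.

cutoff; I_C ≈ 0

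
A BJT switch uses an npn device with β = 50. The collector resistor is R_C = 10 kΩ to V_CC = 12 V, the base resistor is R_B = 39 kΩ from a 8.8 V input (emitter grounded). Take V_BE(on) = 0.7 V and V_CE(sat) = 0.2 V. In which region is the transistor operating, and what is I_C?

saturation; I_C ≈ 1.2 mA

Assume active: I_B = (8.8 − 0.7)/39 = 0.208 mA, giving I_C = β·I_B = 10.4 mA.
But then V_CE = 12 − 10.4×10 = -91.8 V < V_CE(sat) = 0.2 V — impossible in the active region.
So the transistor is saturated. With V_CE = 0.2 V, I_C = (V_CC − 0.2)/R_C = 11.8/10 = 1.18 mA.
Check: β·I_B = 10.4 mA > I_C = 1.18 mA, confirming saturation.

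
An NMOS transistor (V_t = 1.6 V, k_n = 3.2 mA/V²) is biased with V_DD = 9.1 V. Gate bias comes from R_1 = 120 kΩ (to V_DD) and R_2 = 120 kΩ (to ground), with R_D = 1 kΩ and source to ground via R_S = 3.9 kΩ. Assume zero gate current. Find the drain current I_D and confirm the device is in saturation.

I_D ≈ 0.6 mA

V_G = V_DD·R_2/(R_1+R_2) = 9.1×120/240 = 4.55 V.
Assume saturation: I_D = (k_n/2)(V_GS − V_t)² with V_GS = V_G − I_D·R_S = 4.55 − 3.9·I_D.
Substituting gives 24.3·I_D² − 37.8·I_D + 13.9 = 0, with roots I_D = 0.599 or 0.954 mA.
The root I_D = 0.954 mA gives V_GS = 0.828 V ≤ V_t, so take I_D = 0.599 mA.
Then V_GS = 2.21 V and V_DS = V_DD − I_D(R_D+R_S) = 9.1 − 0.599×4.9 = 6.16 V.
Saturation requires V_DS ≥ V_GS − V_t = 0.612 V; 6.16 ≥ 0.612 ✓.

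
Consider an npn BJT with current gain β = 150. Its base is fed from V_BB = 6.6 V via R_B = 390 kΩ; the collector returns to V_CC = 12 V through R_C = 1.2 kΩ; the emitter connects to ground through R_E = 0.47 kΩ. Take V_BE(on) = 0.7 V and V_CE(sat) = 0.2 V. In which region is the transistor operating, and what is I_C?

Assume active. Base-emitter loop: I_B = (V_BB − V_BE)/(R_B + (β+1)R_E) = (6.6 − 0.7)/(390 + 151×0.47) = 0.0128 mA.
I_C = β·I_B = 150×0.0128 = 1.92 mA.
V_CE = V_CC − I_C·R_C − I_E·R_E = 12 − 1.92×1.2 − 1.93×0.47 = 8.79 V > V_CE(sat), so the active-region assumption holds.

active; I_C ≈ 1.9 mA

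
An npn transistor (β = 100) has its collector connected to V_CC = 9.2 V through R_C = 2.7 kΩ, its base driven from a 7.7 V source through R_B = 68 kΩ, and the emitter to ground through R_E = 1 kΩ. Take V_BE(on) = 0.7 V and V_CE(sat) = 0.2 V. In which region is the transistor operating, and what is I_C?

Assume active: I_B = (7.7 − 0.7)/(68 + 101×1) = 0.0414 mA, I_C = β·I_B = 4.14 mA.
Then V_CE = 9.2 − 4.14×2.7 − 4.18×1 = -6.17 V < 0.2 V — the active assumption fails.
Re-solve with V_CE = 0.2 V. KCL at the emitter: V_E/R_E = (V_BB−0.7−V_E)/R_B + (V_CC−0.2−V_E)/R_C, giving V_E = 2.48 V.
I_C = (V_CC − 0.2 − V_E)/R_C = (9 − 2.48)/2.7 = 2.41 mA.
Check: I_B = (7 − 2.48)/68 = 0.0665 mA, and β·I_B = 6.65 mA > I_C, confirming saturation.

saturation; I_C ≈ 2.4 mA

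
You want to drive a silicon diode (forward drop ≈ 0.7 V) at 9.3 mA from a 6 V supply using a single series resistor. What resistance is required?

The resistor drops V_S − V_D = 6 − 0.7 = 5.3 V at 9.3 mA.
R = 5.3 V / 9.3 mA = 0.57 kΩ.

R ≈ 0.57 kΩ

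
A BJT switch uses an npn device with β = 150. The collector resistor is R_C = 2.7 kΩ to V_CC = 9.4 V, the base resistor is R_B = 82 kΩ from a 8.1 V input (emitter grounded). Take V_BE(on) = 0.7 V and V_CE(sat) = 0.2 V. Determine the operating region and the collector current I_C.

saturation; I_C ≈ 3.4 mA

Assume active: I_B = (8.1 − 0.7)/82 = 0.0902 mA, giving I_C = β·I_B = 13.5 mA.
But then V_CE = 9.4 − 13.5×2.7 = -27.1 V < V_CE(sat) = 0.2 V — impossible in the active region.
So the transistor is saturated. With V_CE = 0.2 V, I_C = (V_CC − 0.2)/R_C = 9.2/2.7 = 3.41 mA.
Check: β·I_B = 13.5 mA > I_C = 3.41 mA, confirming saturation.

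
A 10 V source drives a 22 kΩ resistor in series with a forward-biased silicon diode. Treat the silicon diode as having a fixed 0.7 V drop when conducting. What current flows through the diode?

KVL around the loop: 10 = V_D + I·R = 0.7 + I × 22 kΩ.
So I = (10 − 0.7) / 22 kΩ = 9.3 / 22 = 0.423 mA.

I ≈ 0.42 mA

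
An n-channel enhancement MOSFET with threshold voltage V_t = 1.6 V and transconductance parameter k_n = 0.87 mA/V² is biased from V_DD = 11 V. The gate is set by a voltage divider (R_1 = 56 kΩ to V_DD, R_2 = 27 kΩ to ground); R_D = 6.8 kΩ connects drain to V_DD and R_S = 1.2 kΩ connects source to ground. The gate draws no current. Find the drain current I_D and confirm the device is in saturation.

V_G = V_DD·R_2/(R_1+R_2) = 11×27/83 = 3.58 V.
Assume saturation: I_D = (k_n/2)(V_GS − V_t)² with V_GS = V_G − I_D·R_S = 3.58 − 1.2·I_D.
Substituting gives 0.626·I_D² − 3.07·I_D + 1.7 = 0, with roots I_D = 0.639 or 4.25 mA.
The root I_D = 4.25 mA gives V_GS = -1.53 V ≤ V_t, so take I_D = 0.639 mA.
Then V_GS = 2.81 V and V_DS = V_DD − I_D(R_D+R_S) = 11 − 0.639×8 = 5.89 V.
Saturation requires V_DS ≥ V_GS − V_t = 1.21 V; 5.89 ≥ 1.21 ✓.

I_D ≈ 0.64 mA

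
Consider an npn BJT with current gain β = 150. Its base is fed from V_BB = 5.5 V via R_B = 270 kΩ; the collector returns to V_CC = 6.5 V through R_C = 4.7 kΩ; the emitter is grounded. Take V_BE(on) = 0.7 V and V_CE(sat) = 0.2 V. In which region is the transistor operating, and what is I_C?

Assume active: I_B = (5.5 − 0.7)/270 = 0.0178 mA, giving I_C = β·I_B = 2.67 mA.
But then V_CE = 6.5 − 2.67×4.7 = -6.03 V < V_CE(sat) = 0.2 V — impossible in the active region.
So the transistor is saturated. With V_CE = 0.2 V, I_C = (V_CC − 0.2)/R_C = 6.3/4.7 = 1.34 mA.
Check: β·I_B = 2.67 mA > I_C = 1.34 mA, confirming saturation.

saturation; I_C ≈ 1.3 mA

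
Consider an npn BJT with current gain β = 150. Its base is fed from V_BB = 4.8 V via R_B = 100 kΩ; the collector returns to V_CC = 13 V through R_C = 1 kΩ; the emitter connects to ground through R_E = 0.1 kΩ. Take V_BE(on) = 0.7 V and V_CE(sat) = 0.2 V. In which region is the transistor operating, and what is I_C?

active; I_C ≈ 5.3 mA

Assume active. Base-emitter loop: I_B = (V_BB − V_BE)/(R_B + (β+1)R_E) = (4.8 − 0.7)/(100 + 151×0.1) = 0.0356 mA.
I_C = β·I_B = 150×0.0356 = 5.34 mA.
V_CE = V_CC − I_C·R_C − I_E·R_E = 13 − 5.34×1 − 5.38×0.1 = 7.12 V > V_CE(sat), so the active-region assumption holds.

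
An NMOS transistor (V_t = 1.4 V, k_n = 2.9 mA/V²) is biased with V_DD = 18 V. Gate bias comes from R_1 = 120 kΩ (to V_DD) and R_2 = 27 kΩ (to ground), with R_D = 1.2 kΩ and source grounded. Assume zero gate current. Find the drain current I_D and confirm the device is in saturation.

V_G = V_DD·R_2/(R_1+R_2) = 18×27/147 = 3.31 V. With the source grounded, V_GS = V_G = 3.31 V.
Assume saturation: I_D = (k_n/2)(V_GS − V_t)² = (2.9/2)×(3.31 − 1.4)² = 1.45×1.91² = 5.27 mA.
V_DS = V_DD − I_D·R_D = 18 − 5.27×1.2 = 11.7 V.
Saturation requires V_DS ≥ V_GS − V_t = 1.91 V; 11.7 ≥ 1.91 ✓.

I_D ≈ 5.3 mA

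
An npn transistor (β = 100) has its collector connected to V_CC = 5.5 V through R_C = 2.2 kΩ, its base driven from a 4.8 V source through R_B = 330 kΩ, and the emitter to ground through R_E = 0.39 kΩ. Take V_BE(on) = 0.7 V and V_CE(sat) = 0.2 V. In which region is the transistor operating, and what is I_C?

Assume active. Base-emitter loop: I_B = (V_BB − V_BE)/(R_B + (β+1)R_E) = (4.8 − 0.7)/(330 + 101×0.39) = 0.0111 mA.
I_C = β·I_B = 100×0.0111 = 1.11 mA.
V_CE = V_CC − I_C·R_C − I_E·R_E = 5.5 − 1.11×2.2 − 1.12×0.39 = 2.62 V > V_CE(sat), so the active-region assumption holds.

active; I_C ≈ 1.1 mA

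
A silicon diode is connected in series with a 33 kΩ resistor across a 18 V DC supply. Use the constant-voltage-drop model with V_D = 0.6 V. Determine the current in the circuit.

KVL around the loop: 18 = V_D + I·R = 0.6 + I × 33 kΩ.
So I = (18 − 0.6) / 33 kΩ = 17.4 / 33 = 0.527 mA.

I ≈ 0.53 mA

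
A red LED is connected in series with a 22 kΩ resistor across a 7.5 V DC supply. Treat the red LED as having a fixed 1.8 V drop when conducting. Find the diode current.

KVL around the loop: 7.5 = V_D + I·R = 1.8 + I × 22 kΩ.
So I = (7.5 − 1.8) / 22 kΩ = 5.7 / 22 = 0.259 mA.

I ≈ 0.26 mA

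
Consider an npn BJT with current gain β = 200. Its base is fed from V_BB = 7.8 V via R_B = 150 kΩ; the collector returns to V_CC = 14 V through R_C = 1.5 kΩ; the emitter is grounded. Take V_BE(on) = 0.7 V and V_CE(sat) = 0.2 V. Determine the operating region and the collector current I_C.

Assume active: I_B = (7.8 − 0.7)/150 = 0.0473 mA, giving I_C = β·I_B = 9.47 mA.
But then V_CE = 14 − 9.47×1.5 = -0.2 V < V_CE(sat) = 0.2 V — impossible in the active region.
So the transistor is saturated. With V_CE = 0.2 V, I_C = (V_CC − 0.2)/R_C = 13.8/1.5 = 9.2 mA.
Check: β·I_B = 9.47 mA > I_C = 9.2 mA, confirming saturation.

saturation; I_C ≈ 9.2 mA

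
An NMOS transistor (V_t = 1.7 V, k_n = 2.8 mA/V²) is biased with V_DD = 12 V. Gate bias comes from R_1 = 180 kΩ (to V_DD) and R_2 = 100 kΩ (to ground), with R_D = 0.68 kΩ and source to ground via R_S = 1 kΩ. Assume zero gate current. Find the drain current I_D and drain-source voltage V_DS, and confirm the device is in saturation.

V_G = V_DD·R_2/(R_1+R_2) = 12×100/280 = 4.29 V.
Assume saturation: I_D = (k_n/2)(V_GS − V_t)² with V_GS = V_G − I_D·R_S = 4.29 − 1·I_D.
Substituting gives 1.4·I_D² − 8.24·I_D + 9.36 = 0, with roots I_D = 1.54 or 4.35 mA.
The root I_D = 4.35 mA gives V_GS = -0.0623 V ≤ V_t, so take I_D = 1.54 mA.
Then V_GS = 2.75 V and V_DS = V_DD − I_D(R_D+R_S) = 12 − 1.54×1.68 = 9.42 V.
Saturation requires V_DS ≥ V_GS − V_t = 1.05 V; 9.42 ≥ 1.05 ✓.

I_D ≈ 1.5 mA, V_DS ≈ 9.4 V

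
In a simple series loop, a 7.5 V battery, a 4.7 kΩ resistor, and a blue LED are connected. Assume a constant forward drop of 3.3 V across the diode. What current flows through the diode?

KVL around the loop: 7.5 = V_D + I·R = 3.3 + I × 4.7 kΩ.
So I = (7.5 − 3.3) / 4.7 kΩ = 4.2 / 4.7 = 0.894 mA.

I ≈ 0.89 mA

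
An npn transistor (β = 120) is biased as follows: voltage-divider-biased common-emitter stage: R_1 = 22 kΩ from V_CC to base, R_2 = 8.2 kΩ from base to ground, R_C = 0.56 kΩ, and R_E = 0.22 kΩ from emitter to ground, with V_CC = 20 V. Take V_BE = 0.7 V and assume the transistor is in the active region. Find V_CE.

V_CE ≈ 6.4 V

Thevenize the base divider: V_Th = V_CC·R_2/(R_1+R_2) = 20×8.2/30.2 = 5.43 V, R_Th = R_1‖R_2 = 5.97 kΩ.
Base-emitter loop: V_Th = I_B·R_Th + V_BE + (β+1)I_B·R_E, so I_B = (5.43 − 0.7) / (5.97 + 121×0.22) = 0.145 mA.
I_C = β·I_B = 120×0.145 = 17.4 mA, and I_E = (β+1)I_B = 17.6 mA.
V_CE = V_CC − I_C·R_C − I_E·R_E = 20 − 17.4×0.56 − 17.6×0.22 = 6.38 V.
V_CE = 6.38 V > 0.2 V confirms active-region operation.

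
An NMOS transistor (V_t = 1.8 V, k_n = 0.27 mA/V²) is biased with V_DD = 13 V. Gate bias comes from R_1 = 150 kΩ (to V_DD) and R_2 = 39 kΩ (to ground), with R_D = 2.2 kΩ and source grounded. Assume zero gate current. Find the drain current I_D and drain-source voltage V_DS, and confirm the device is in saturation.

I_D ≈ 0.11 mA, V_DS ≈ 13 V

V_G = V_DD·R_2/(R_1+R_2) = 13×39/189 = 2.68 V. With the source grounded, V_GS = V_G = 2.68 V.
Assume saturation: I_D = (k_n/2)(V_GS − V_t)² = (0.27/2)×(2.68 − 1.8)² = 0.135×0.883² = 0.105 mA.
V_DS = V_DD − I_D·R_D = 13 − 0.105×2.2 = 12.8 V.
Saturation requires V_DS ≥ V_GS − V_t = 0.883 V; 12.8 ≥ 0.883 ✓.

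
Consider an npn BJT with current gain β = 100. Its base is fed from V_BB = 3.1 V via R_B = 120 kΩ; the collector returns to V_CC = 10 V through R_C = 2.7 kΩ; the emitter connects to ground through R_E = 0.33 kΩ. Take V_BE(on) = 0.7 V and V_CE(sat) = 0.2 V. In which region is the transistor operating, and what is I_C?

active; I_C ≈ 1.6 mA

Assume active. Base-emitter loop: I_B = (V_BB − V_BE)/(R_B + (β+1)R_E) = (3.1 − 0.7)/(120 + 101×0.33) = 0.0157 mA.
I_C = β·I_B = 100×0.0157 = 1.57 mA.
V_CE = V_CC − I_C·R_C − I_E·R_E = 10 − 1.57×2.7 − 1.58×0.33 = 5.25 V > V_CE(sat), so the active-region assumption holds.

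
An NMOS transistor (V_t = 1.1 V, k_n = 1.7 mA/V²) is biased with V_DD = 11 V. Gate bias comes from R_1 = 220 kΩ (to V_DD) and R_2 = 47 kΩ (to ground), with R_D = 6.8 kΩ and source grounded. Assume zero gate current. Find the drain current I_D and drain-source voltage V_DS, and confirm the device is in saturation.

I_D ≈ 0.59 mA, V_DS ≈ 7 V

V_G = V_DD·R_2/(R_1+R_2) = 11×47/267 = 1.94 V. With the source grounded, V_GS = V_G = 1.94 V.
Assume saturation: I_D = (k_n/2)(V_GS − V_t)² = (1.7/2)×(1.94 − 1.1)² = 0.85×0.836² = 0.595 mA.
V_DS = V_DD − I_D·R_D = 11 − 0.595×6.8 = 6.96 V.
Saturation requires V_DS ≥ V_GS − V_t = 0.836 V; 6.96 ≥ 0.836 ✓.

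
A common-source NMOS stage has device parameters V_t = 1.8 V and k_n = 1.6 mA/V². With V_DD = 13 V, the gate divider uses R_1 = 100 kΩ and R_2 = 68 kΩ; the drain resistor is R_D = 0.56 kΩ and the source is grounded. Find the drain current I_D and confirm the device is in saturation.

I_D ≈ 9.6 mA

V_G = V_DD·R_2/(R_1+R_2) = 13×68/168 = 5.26 V. With the source grounded, V_GS = V_G = 5.26 V.
Assume saturation: I_D = (k_n/2)(V_GS − V_t)² = (1.6/2)×(5.26 − 1.8)² = 0.8×3.46² = 9.59 mA.
V_DS = V_DD − I_D·R_D = 13 − 9.59×0.56 = 7.63 V.
Saturation requires V_DS ≥ V_GS − V_t = 3.46 V; 7.63 ≥ 3.46 ✓.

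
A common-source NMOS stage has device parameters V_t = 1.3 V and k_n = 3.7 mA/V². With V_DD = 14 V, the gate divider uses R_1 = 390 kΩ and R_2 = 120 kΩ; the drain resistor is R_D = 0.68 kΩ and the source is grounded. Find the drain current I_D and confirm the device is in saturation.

I_D ≈ 7.4 mA

V_G = V_DD·R_2/(R_1+R_2) = 14×120/510 = 3.29 V. With the source grounded, V_GS = V_G = 3.29 V.
Assume saturation: I_D = (k_n/2)(V_GS − V_t)² = (3.7/2)×(3.29 − 1.3)² = 1.85×1.99² = 7.36 mA.
V_DS = V_DD − I_D·R_D = 14 − 7.36×0.68 = 9 V.
Saturation requires V_DS ≥ V_GS − V_t = 1.99 V; 9 ≥ 1.99 ✓.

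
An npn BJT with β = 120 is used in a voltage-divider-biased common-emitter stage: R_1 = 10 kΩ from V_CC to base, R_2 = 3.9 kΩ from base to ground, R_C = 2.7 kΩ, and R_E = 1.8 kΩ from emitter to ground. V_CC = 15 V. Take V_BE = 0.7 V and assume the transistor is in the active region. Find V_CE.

V_CE ≈ 6.4 V

Thevenize the base divider: V_Th = V_CC·R_2/(R_1+R_2) = 15×3.9/13.9 = 4.21 V, R_Th = R_1‖R_2 = 2.81 kΩ.
Base-emitter loop: V_Th = I_B·R_Th + V_BE + (β+1)I_B·R_E, so I_B = (4.21 − 0.7) / (2.81 + 121×1.8) = 0.0159 mA.
I_C = β·I_B = 120×0.0159 = 1.91 mA, and I_E = (β+1)I_B = 1.92 mA.
V_CE = V_CC − I_C·R_C − I_E·R_E = 15 − 1.91×2.7 − 1.92×1.8 = 6.38 V.
V_CE = 6.38 V > 0.2 V confirms active-region operation.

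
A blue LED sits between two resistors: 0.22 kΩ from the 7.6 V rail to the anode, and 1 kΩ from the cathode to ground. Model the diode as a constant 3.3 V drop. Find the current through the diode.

I ≈ 3.5 mA

The two resistors are in series with the diode, so KVL gives 7.6 = I·0.22 + 3.3 + I·1.
I = (7.6 − 3.3) / (0.22 + 1) kΩ = 4.3 / 1.22 = 3.52 mA.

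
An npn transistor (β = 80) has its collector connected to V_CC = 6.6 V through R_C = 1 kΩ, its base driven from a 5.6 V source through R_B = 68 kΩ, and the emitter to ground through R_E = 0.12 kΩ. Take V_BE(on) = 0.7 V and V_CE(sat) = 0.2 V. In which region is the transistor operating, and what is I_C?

active; I_C ≈ 5 mA

Assume active. Base-emitter loop: I_B = (V_BB − V_BE)/(R_B + (β+1)R_E) = (5.6 − 0.7)/(68 + 81×0.12) = 0.063 mA.
I_C = β·I_B = 80×0.063 = 5.04 mA.
V_CE = V_CC − I_C·R_C − I_E·R_E = 6.6 − 5.04×1 − 5.11×0.12 = 0.943 V > V_CE(sat), so the active-region assumption holds.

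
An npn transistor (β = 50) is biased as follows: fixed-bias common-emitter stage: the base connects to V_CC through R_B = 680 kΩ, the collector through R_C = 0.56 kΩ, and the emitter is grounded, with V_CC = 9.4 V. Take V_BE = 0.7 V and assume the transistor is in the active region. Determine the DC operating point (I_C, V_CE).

Base loop: V_CC = I_B·R_B + V_BE, so I_B = (9.4 − 0.7)/680 kΩ = 0.0128 mA.
In the active region I_C = β·I_B = 50 × 0.0128 = 0.64 mA.
Collector loop: V_CE = V_CC − I_C·R_C = 9.4 − 0.64×0.56 = 9.04 V.
Since V_CE = 9.04 V > V_CE(sat) ≈ 0.2 V, the transistor is in the active region as assumed.

I_C ≈ 0.64 mA, V_CE ≈ 9 V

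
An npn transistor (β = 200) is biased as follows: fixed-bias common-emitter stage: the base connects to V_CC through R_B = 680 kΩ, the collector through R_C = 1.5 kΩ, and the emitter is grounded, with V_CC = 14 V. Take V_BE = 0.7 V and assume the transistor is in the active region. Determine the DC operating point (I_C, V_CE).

I_C ≈ 3.9 mA, V_CE ≈ 8.1 V

Base loop: V_CC = I_B·R_B + V_BE, so I_B = (14 − 0.7)/680 kΩ = 0.0196 mA.
In the active region I_C = β·I_B = 200 × 0.0196 = 3.91 mA.
Collector loop: V_CE = V_CC − I_C·R_C = 14 − 3.91×1.5 = 8.13 V.
Since V_CE = 8.13 V > V_CE(sat) ≈ 0.2 V, the transistor is in the active region as assumed.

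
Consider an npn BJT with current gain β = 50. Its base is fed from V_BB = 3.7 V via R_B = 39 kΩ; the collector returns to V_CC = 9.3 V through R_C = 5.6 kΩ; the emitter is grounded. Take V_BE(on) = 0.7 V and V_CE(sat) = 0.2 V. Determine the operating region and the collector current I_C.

saturation; I_C ≈ 1.6 mA

Assume active: I_B = (3.7 − 0.7)/39 = 0.0769 mA, giving I_C = β·I_B = 3.85 mA.
But then V_CE = 9.3 − 3.85×5.6 = -12.2 V < V_CE(sat) = 0.2 V — impossible in the active region.
So the transistor is saturated. With V_CE = 0.2 V, I_C = (V_CC − 0.2)/R_C = 9.1/5.6 = 1.63 mA.
Check: β·I_B = 3.85 mA > I_C = 1.63 mA, confirming saturation.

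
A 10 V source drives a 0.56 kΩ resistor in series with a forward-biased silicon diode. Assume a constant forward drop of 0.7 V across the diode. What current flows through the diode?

I ≈ 17 mA

KVL around the loop: 10 = V_D + I·R = 0.7 + I × 0.56 kΩ.
So I = (10 − 0.7) / 0.56 kΩ = 9.3 / 0.56 = 16.6 mA.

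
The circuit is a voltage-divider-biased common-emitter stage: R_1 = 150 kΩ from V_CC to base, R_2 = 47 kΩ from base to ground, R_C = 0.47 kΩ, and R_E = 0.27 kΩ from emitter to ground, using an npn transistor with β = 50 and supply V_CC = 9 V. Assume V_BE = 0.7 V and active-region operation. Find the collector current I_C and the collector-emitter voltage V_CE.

Thevenize the base divider: V_Th = V_CC·R_2/(R_1+R_2) = 9×47/197 = 2.15 V, R_Th = R_1‖R_2 = 35.8 kΩ.
Base-emitter loop: V_Th = I_B·R_Th + V_BE + (β+1)I_B·R_E, so I_B = (2.15 − 0.7) / (35.8 + 51×0.27) = 0.0292 mA.
I_C = β·I_B = 50×0.0292 = 1.46 mA, and I_E = (β+1)I_B = 1.49 mA.
V_CE = V_CC − I_C·R_C − I_E·R_E = 9 − 1.46×0.47 − 1.49×0.27 = 7.91 V.
V_CE = 7.91 V > 0.2 V confirms active-region operation.

I_C ≈ 1.5 mA, V_CE ≈ 7.9 V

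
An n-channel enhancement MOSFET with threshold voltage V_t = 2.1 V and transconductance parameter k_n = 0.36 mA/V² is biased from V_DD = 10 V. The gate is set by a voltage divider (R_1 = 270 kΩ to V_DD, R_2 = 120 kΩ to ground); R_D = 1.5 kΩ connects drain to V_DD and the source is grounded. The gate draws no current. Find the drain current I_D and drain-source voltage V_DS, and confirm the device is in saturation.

I_D ≈ 0.17 mA, V_DS ≈ 9.7 V

V_G = V_DD·R_2/(R_1+R_2) = 10×120/390 = 3.08 V. With the source grounded, V_GS = V_G = 3.08 V.
Assume saturation: I_D = (k_n/2)(V_GS − V_t)² = (0.36/2)×(3.08 − 2.1)² = 0.18×0.977² = 0.172 mA.
V_DS = V_DD − I_D·R_D = 10 − 0.172×1.5 = 9.74 V.
Saturation requires V_DS ≥ V_GS − V_t = 0.977 V; 9.74 ≥ 0.977 ✓.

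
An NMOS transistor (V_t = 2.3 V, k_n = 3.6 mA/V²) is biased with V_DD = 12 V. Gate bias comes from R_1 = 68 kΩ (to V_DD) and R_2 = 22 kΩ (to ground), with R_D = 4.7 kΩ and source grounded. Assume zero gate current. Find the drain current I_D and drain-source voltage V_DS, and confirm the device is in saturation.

V_G = V_DD·R_2/(R_1+R_2) = 12×22/90 = 2.93 V. With the source grounded, V_GS = V_G = 2.93 V.
Assume saturation: I_D = (k_n/2)(V_GS − V_t)² = (3.6/2)×(2.93 − 2.3)² = 1.8×0.633² = 0.722 mA.
V_DS = V_DD − I_D·R_D = 12 − 0.722×4.7 = 8.61 V.
Saturation requires V_DS ≥ V_GS − V_t = 0.633 V; 8.61 ≥ 0.633 ✓.

I_D ≈ 0.72 mA, V_DS ≈ 8.6 V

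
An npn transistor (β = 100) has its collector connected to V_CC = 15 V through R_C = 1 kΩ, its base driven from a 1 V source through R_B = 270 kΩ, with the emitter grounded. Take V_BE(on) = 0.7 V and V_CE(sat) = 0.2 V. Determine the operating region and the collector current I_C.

active; I_C ≈ 0.11 mA

Assume active. Base-emitter loop: I_B = (V_BB − V_BE)/R_B = (1 − 0.7)/270 = 0.00111 mA.
I_C = β·I_B = 100×0.00111 = 0.111 mA.
V_CE = V_CC − I_C·R_C = 15 − 0.111×1 = 14.9 V > V_CE(sat), so the active-region assumption holds.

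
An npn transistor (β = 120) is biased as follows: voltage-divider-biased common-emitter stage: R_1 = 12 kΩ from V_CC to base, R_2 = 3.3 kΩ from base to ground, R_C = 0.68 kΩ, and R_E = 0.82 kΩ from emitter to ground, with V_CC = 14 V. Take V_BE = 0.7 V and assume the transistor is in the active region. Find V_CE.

Thevenize the base divider: V_Th = V_CC·R_2/(R_1+R_2) = 14×3.3/15.3 = 3.02 V, R_Th = R_1‖R_2 = 2.59 kΩ.
Base-emitter loop: V_Th = I_B·R_Th + V_BE + (β+1)I_B·R_E, so I_B = (3.02 − 0.7) / (2.59 + 121×0.82) = 0.0228 mA.
I_C = β·I_B = 120×0.0228 = 2.73 mA, and I_E = (β+1)I_B = 2.76 mA.
V_CE = V_CC − I_C·R_C − I_E·R_E = 14 − 2.73×0.68 − 2.76×0.82 = 9.88 V.
V_CE = 9.88 V > 0.2 V confirms active-region operation.

V_CE ≈ 9.9 V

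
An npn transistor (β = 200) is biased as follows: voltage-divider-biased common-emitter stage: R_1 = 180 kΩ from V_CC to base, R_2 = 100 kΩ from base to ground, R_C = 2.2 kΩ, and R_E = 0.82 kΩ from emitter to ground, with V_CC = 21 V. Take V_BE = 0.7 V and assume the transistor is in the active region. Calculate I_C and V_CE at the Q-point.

Thevenize the base divider: V_Th = V_CC·R_2/(R_1+R_2) = 21×100/280 = 7.5 V, R_Th = R_1‖R_2 = 64.3 kΩ.
Base-emitter loop: V_Th = I_B·R_Th + V_BE + (β+1)I_B·R_E, so I_B = (7.5 − 0.7) / (64.3 + 201×0.82) = 0.0297 mA.
I_C = β·I_B = 200×0.0297 = 5.94 mA, and I_E = (β+1)I_B = 5.97 mA.
V_CE = V_CC − I_C·R_C − I_E·R_E = 21 − 5.94×2.2 − 5.97×0.82 = 3.05 V.
V_CE = 3.05 V > 0.2 V confirms active-region operation.

I_C ≈ 5.9 mA, V_CE ≈ 3 V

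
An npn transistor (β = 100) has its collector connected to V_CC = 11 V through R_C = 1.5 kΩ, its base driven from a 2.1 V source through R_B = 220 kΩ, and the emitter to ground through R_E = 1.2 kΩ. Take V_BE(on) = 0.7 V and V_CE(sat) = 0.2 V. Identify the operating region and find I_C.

Assume active. Base-emitter loop: I_B = (V_BB − V_BE)/(R_B + (β+1)R_E) = (2.1 − 0.7)/(220 + 101×1.2) = 0.0041 mA.
I_C = β·I_B = 100×0.0041 = 0.41 mA.
V_CE = V_CC − I_C·R_C − I_E·R_E = 11 − 0.41×1.5 − 0.414×1.2 = 9.89 V > V_CE(sat), so the active-region assumption holds.

active; I_C ≈ 0.41 mA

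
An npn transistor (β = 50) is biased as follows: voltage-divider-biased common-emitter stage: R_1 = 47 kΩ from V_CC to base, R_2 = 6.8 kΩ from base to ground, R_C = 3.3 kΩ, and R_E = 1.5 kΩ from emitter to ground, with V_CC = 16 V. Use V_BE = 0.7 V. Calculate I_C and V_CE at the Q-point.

I_C ≈ 0.8 mA, V_CE ≈ 12 V

Thevenize the base divider: V_Th = V_CC·R_2/(R_1+R_2) = 16×6.8/53.8 = 2.02 V, R_Th = R_1‖R_2 = 5.94 kΩ.
Base-emitter loop: V_Th = I_B·R_Th + V_BE + (β+1)I_B·R_E, so I_B = (2.02 − 0.7) / (5.94 + 51×1.5) = 0.016 mA.
I_C = β·I_B = 50×0.016 = 0.802 mA, and I_E = (β+1)I_B = 0.818 mA.
V_CE = V_CC − I_C·R_C − I_E·R_E = 16 − 0.802×3.3 − 0.818×1.5 = 12.1 V.
V_CE = 12.1 V > 0.2 V confirms active-region operation.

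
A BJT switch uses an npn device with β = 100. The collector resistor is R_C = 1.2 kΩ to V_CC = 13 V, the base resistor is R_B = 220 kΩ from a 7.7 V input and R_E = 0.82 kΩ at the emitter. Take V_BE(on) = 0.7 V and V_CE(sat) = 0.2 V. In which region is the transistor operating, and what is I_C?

Assume active. Base-emitter loop: I_B = (V_BB − V_BE)/(R_B + (β+1)R_E) = (7.7 − 0.7)/(220 + 101×0.82) = 0.0231 mA.
I_C = β·I_B = 100×0.0231 = 2.31 mA.
V_CE = V_CC − I_C·R_C − I_E·R_E = 13 − 2.31×1.2 − 2.33×0.82 = 8.31 V > V_CE(sat), so the active-region assumption holds.

active; I_C ≈ 2.3 mA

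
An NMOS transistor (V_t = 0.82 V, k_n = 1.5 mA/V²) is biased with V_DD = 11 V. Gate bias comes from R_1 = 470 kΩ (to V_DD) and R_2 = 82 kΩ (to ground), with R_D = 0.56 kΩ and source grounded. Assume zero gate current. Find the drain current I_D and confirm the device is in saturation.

V_G = V_DD·R_2/(R_1+R_2) = 11×82/552 = 1.63 V. With the source grounded, V_GS = V_G = 1.63 V.
Assume saturation: I_D = (k_n/2)(V_GS − V_t)² = (1.5/2)×(1.63 − 0.82)² = 0.75×0.814² = 0.497 mA.
V_DS = V_DD − I_D·R_D = 11 − 0.497×0.56 = 10.7 V.
Saturation requires V_DS ≥ V_GS − V_t = 0.814 V; 10.7 ≥ 0.814 ✓.

I_D ≈ 0.5 mA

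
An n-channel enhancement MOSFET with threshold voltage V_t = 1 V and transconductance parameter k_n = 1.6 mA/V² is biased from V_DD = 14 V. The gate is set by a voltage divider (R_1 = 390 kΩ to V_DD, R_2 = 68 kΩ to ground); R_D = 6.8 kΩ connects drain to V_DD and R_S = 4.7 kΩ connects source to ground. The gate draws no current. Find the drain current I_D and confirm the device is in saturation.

I_D ≈ 0.14 mA

V_G = V_DD·R_2/(R_1+R_2) = 14×68/458 = 2.08 V.
Assume saturation: I_D = (k_n/2)(V_GS − V_t)² with V_GS = V_G − I_D·R_S = 2.08 − 4.7·I_D.
Substituting gives 17.7·I_D² − 9.11·I_D + 0.931 = 0, with roots I_D = 0.14 or 0.375 mA.
The root I_D = 0.375 mA gives V_GS = 0.315 V ≤ V_t, so take I_D = 0.14 mA.
Then V_GS = 1.42 V and V_DS = V_DD − I_D(R_D+R_S) = 14 − 0.14×11.5 = 12.4 V.
Saturation requires V_DS ≥ V_GS − V_t = 0.419 V; 12.4 ≥ 0.419 ✓.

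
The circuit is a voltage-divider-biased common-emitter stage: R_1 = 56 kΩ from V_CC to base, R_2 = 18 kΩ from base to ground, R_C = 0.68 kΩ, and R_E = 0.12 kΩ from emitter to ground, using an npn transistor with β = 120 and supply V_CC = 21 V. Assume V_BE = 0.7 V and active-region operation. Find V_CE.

Thevenize the base divider: V_Th = V_CC·R_2/(R_1+R_2) = 21×18/74 = 5.11 V, R_Th = R_1‖R_2 = 13.6 kΩ.
Base-emitter loop: V_Th = I_B·R_Th + V_BE + (β+1)I_B·R_E, so I_B = (5.11 − 0.7) / (13.6 + 121×0.12) = 0.157 mA.
I_C = β·I_B = 120×0.157 = 18.8 mA, and I_E = (β+1)I_B = 19 mA.
V_CE = V_CC − I_C·R_C − I_E·R_E = 21 − 18.8×0.68 − 19×0.12 = 5.94 V.
V_CE = 5.94 V > 0.2 V confirms active-region operation.

V_CE ≈ 5.9 V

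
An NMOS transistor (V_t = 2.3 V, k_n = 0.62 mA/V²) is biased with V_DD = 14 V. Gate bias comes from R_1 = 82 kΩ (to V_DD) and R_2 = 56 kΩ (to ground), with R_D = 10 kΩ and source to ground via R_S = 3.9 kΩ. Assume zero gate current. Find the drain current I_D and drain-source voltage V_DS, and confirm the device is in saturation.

I_D ≈ 0.53 mA, V_DS ≈ 6.6 V

V_G = V_DD·R_2/(R_1+R_2) = 14×56/138 = 5.68 V.
Assume saturation: I_D = (k_n/2)(V_GS − V_t)² with V_GS = V_G − I_D·R_S = 5.68 − 3.9·I_D.
Substituting gives 4.72·I_D² − 9.18·I_D + 3.54 = 0, with roots I_D = 0.531 or 1.41 mA.
The root I_D = 1.41 mA gives V_GS = 0.164 V ≤ V_t, so take I_D = 0.531 mA.
Then V_GS = 3.61 V and V_DS = V_DD − I_D(R_D+R_S) = 14 − 0.531×13.9 = 6.62 V.
Saturation requires V_DS ≥ V_GS − V_t = 1.31 V; 6.62 ≥ 1.31 ✓.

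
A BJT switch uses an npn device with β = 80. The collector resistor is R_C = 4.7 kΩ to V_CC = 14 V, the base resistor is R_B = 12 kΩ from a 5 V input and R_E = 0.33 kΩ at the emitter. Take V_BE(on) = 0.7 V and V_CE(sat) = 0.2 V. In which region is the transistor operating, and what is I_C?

Assume active: I_B = (5 − 0.7)/(12 + 81×0.33) = 0.111 mA, I_C = β·I_B = 8.88 mA.
Then V_CE = 14 − 8.88×4.7 − 8.99×0.33 = -30.7 V < 0.2 V — the active assumption fails.
Re-solve with V_CE = 0.2 V. KCL at the emitter: V_E/R_E = (V_BB−0.7−V_E)/R_B + (V_CC−0.2−V_E)/R_C, giving V_E = 0.99 V.
I_C = (V_CC − 0.2 − V_E)/R_C = (13.8 − 0.99)/4.7 = 2.73 mA.
Check: I_B = (4.3 − 0.99)/12 = 0.276 mA, and β·I_B = 22.1 mA > I_C, confirming saturation.

saturation; I_C ≈ 2.7 mA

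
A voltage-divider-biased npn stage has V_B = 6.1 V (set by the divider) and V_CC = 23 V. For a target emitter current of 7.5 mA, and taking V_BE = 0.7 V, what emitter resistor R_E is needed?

R_E ≈ 0.72 kΩ

V_E = V_B − V_BE = 6.1 − 0.7 = 5.4 V.
R_E = V_E / I_E = 5.4 / 7.5 = 0.72 kΩ.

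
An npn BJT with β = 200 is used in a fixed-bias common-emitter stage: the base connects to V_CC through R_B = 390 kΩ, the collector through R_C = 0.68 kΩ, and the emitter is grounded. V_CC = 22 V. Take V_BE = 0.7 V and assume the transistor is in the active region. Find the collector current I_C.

Base loop: V_CC = I_B·R_B + V_BE, so I_B = (22 − 0.7)/390 kΩ = 0.0546 mA.
In the active region I_C = β·I_B = 200 × 0.0546 = 10.9 mA.
Collector loop: V_CE = V_CC − I_C·R_C = 22 − 10.9×0.68 = 14.6 V.
Since V_CE = 14.6 V > V_CE(sat) ≈ 0.2 V, the transistor is in the active region as assumed.

I_C ≈ 11 mA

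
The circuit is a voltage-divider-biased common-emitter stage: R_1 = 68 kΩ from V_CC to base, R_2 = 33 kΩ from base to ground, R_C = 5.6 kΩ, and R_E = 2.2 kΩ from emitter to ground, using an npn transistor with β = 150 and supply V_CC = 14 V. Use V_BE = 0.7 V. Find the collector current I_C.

Thevenize the base divider: V_Th = V_CC·R_2/(R_1+R_2) = 14×33/101 = 4.57 V, R_Th = R_1‖R_2 = 22.2 kΩ.
Base-emitter loop: V_Th = I_B·R_Th + V_BE + (β+1)I_B·R_E, so I_B = (4.57 − 0.7) / (22.2 + 151×2.2) = 0.0109 mA.
I_C = β·I_B = 150×0.0109 = 1.64 mA, and I_E = (β+1)I_B = 1.65 mA.
V_CE = V_CC − I_C·R_C − I_E·R_E = 14 − 1.64×5.6 − 1.65×2.2 = 1.19 V.
V_CE = 1.19 V > 0.2 V confirms active-region operation.

I_C ≈ 1.6 mA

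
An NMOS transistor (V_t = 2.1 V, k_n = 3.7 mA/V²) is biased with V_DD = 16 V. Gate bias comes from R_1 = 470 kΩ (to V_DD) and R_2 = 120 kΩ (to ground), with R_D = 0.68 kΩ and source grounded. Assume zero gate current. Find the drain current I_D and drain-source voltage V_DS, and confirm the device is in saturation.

I_D ≈ 2.5 mA, V_DS ≈ 14 V

V_G = V_DD·R_2/(R_1+R_2) = 16×120/590 = 3.25 V. With the source grounded, V_GS = V_G = 3.25 V.
Assume saturation: I_D = (k_n/2)(V_GS − V_t)² = (3.7/2)×(3.25 − 2.1)² = 1.85×1.15² = 2.46 mA.
V_DS = V_DD − I_D·R_D = 16 − 2.46×0.68 = 14.3 V.
Saturation requires V_DS ≥ V_GS − V_t = 1.15 V; 14.3 ≥ 1.15 ✓.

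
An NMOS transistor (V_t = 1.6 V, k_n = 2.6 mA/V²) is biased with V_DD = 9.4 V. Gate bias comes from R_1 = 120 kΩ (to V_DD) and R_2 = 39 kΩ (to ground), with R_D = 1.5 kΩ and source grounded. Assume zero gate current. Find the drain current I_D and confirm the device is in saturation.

V_G = V_DD·R_2/(R_1+R_2) = 9.4×39/159 = 2.31 V. With the source grounded, V_GS = V_G = 2.31 V.
Assume saturation: I_D = (k_n/2)(V_GS − V_t)² = (2.6/2)×(2.31 − 1.6)² = 1.3×0.706² = 0.647 mA.
V_DS = V_DD − I_D·R_D = 9.4 − 0.647×1.5 = 8.43 V.
Saturation requires V_DS ≥ V_GS − V_t = 0.706 V; 8.43 ≥ 0.706 ✓.

I_D ≈ 0.65 mA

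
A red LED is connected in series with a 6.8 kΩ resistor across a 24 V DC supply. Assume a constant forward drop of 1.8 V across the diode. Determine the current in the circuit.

I ≈ 3.3 mA

KVL around the loop: 24 = V_D + I·R = 1.8 + I × 6.8 kΩ.
So I = (24 − 1.8) / 6.8 kΩ = 22.2 / 6.8 = 3.26 mA.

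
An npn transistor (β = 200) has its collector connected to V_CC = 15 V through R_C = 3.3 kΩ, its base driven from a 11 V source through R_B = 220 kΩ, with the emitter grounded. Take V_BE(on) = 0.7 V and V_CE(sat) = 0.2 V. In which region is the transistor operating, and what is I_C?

saturation; I_C ≈ 4.5 mA

Assume active: I_B = (11 − 0.7)/220 = 0.0468 mA, giving I_C = β·I_B = 9.36 mA.
But then V_CE = 15 − 9.36×3.3 = -15.9 V < V_CE(sat) = 0.2 V — impossible in the active region.
So the transistor is saturated. With V_CE = 0.2 V, I_C = (V_CC − 0.2)/R_C = 14.8/3.3 = 4.48 mA.
Check: β·I_B = 9.36 mA > I_C = 4.48 mA, confirming saturation.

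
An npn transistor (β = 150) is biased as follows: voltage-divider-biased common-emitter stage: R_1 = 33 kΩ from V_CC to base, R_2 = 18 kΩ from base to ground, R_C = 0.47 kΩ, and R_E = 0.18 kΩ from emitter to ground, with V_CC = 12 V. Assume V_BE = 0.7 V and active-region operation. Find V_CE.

V_CE ≈ 3.1 V

Thevenize the base divider: V_Th = V_CC·R_2/(R_1+R_2) = 12×18/51 = 4.24 V, R_Th = R_1‖R_2 = 11.6 kΩ.
Base-emitter loop: V_Th = I_B·R_Th + V_BE + (β+1)I_B·R_E, so I_B = (4.24 − 0.7) / (11.6 + 151×0.18) = 0.0911 mA.
I_C = β·I_B = 150×0.0911 = 13.7 mA, and I_E = (β+1)I_B = 13.7 mA.
V_CE = V_CC − I_C·R_C − I_E·R_E = 12 − 13.7×0.47 − 13.7×0.18 = 3.11 V.
V_CE = 3.11 V > 0.2 V confirms active-region operation.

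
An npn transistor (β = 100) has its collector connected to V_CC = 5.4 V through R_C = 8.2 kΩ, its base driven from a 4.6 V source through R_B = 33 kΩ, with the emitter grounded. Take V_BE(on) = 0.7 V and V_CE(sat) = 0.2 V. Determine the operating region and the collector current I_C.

Assume active: I_B = (4.6 − 0.7)/33 = 0.118 mA, giving I_C = β·I_B = 11.8 mA.
But then V_CE = 5.4 − 11.8×8.2 = -91.5 V < V_CE(sat) = 0.2 V — impossible in the active region.
So the transistor is saturated. With V_CE = 0.2 V, I_C = (V_CC − 0.2)/R_C = 5.2/8.2 = 0.634 mA.
Check: β·I_B = 11.8 mA > I_C = 0.634 mA, confirming saturation.

saturation; I_C ≈ 0.63 mA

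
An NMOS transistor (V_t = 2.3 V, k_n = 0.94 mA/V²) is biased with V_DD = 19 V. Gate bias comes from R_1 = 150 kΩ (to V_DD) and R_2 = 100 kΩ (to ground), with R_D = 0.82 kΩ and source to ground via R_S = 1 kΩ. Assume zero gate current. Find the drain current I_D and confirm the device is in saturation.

V_G = V_DD·R_2/(R_1+R_2) = 19×100/250 = 7.6 V.
Assume saturation: I_D = (k_n/2)(V_GS − V_t)² with V_GS = V_G − I_D·R_S = 7.6 − 1·I_D.
Substituting gives 0.47·I_D² − 5.98·I_D + 13.2 = 0, with roots I_D = 2.84 or 9.89 mA.
The root I_D = 9.89 mA gives V_GS = -2.29 V ≤ V_t, so take I_D = 2.84 mA.
Then V_GS = 4.76 V and V_DS = V_DD − I_D(R_D+R_S) = 19 − 2.84×1.82 = 13.8 V.
Saturation requires V_DS ≥ V_GS − V_t = 2.46 V; 13.8 ≥ 2.46 ✓.

I_D ≈ 2.8 mA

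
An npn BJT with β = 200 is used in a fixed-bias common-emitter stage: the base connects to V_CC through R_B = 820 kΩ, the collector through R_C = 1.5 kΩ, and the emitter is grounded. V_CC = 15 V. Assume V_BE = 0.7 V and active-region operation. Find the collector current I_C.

I_C ≈ 3.5 mA

Base loop: V_CC = I_B·R_B + V_BE, so I_B = (15 − 0.7)/820 kΩ = 0.0174 mA.
In the active region I_C = β·I_B = 200 × 0.0174 = 3.49 mA.
Collector loop: V_CE = V_CC − I_C·R_C = 15 − 3.49×1.5 = 9.77 V.
Since V_CE = 9.77 V > V_CE(sat) ≈ 0.2 V, the transistor is in the active region as assumed.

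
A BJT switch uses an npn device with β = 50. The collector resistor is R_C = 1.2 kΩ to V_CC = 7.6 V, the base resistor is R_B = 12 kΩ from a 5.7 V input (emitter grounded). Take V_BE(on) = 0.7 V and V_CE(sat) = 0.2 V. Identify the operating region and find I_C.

saturation; I_C ≈ 6.2 mA

Assume active: I_B = (5.7 − 0.7)/12 = 0.417 mA, giving I_C = β·I_B = 20.8 mA.
But then V_CE = 7.6 − 20.8×1.2 = -17.4 V < V_CE(sat) = 0.2 V — impossible in the active region.
So the transistor is saturated. With V_CE = 0.2 V, I_C = (V_CC − 0.2)/R_C = 7.4/1.2 = 6.17 mA.
Check: β·I_B = 20.8 mA > I_C = 6.17 mA, confirming saturation.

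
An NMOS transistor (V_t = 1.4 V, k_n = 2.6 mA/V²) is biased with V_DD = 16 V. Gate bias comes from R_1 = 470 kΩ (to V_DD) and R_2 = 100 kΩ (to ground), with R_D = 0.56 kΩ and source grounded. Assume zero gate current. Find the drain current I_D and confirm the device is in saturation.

V_G = V_DD·R_2/(R_1+R_2) = 16×100/570 = 2.81 V. With the source grounded, V_GS = V_G = 2.81 V.
Assume saturation: I_D = (k_n/2)(V_GS − V_t)² = (2.6/2)×(2.81 − 1.4)² = 1.3×1.41² = 2.57 mA.
V_DS = V_DD − I_D·R_D = 16 − 2.57×0.56 = 14.6 V.
Saturation requires V_DS ≥ V_GS − V_t = 1.41 V; 14.6 ≥ 1.41 ✓.

I_D ≈ 2.6 mA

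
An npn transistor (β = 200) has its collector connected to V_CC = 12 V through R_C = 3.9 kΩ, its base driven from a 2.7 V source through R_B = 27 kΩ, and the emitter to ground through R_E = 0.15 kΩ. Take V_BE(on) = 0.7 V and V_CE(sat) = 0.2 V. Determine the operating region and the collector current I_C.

saturation; I_C ≈ 2.9 mA

Assume active: I_B = (2.7 − 0.7)/(27 + 201×0.15) = 0.035 mA, I_C = β·I_B = 7 mA.
Then V_CE = 12 − 7×3.9 − 7.03×0.15 = -16.4 V < 0.2 V — the active assumption fails.
Re-solve with V_CE = 0.2 V. KCL at the emitter: V_E/R_E = (V_BB−0.7−V_E)/R_B + (V_CC−0.2−V_E)/R_C, giving V_E = 0.445 V.
I_C = (V_CC − 0.2 − V_E)/R_C = (11.8 − 0.445)/3.9 = 2.91 mA.
Check: I_B = (2 − 0.445)/27 = 0.0576 mA, and β·I_B = 11.5 mA > I_C, confirming saturation.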